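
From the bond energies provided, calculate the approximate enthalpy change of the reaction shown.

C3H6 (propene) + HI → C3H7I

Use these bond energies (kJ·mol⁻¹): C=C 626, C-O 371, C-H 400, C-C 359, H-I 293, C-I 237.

Bonds broken (reactants):
  C-C: 1 × 359 = 359
  C-H: 6 × 400 = 2400
  C=C: 1 × 626 = 626
  H-I: 1 × 293 = 293
  Σ(broken) = 3678 kJ
Bonds formed (products):
  C-C: 2 × 359 = 718
  C-H: 7 × 400 = 2800
  C-I: 1 × 237 = 237
  Σ(formed) = 3755 kJ
ΔH = Σ(broken) − Σ(formed) = 3678 − 3755 = −77 kJ

ΔH ≈ −77 kJ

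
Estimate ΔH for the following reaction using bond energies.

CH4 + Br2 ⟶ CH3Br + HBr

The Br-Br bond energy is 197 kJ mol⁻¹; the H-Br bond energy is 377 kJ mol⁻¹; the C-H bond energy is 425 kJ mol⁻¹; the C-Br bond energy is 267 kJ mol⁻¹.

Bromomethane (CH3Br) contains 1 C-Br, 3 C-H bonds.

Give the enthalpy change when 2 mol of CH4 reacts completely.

Bonds broken (reactants):
  Br-Br: 1 × 197 = 197
  C-H: 4 × 425 = 1700
  Σ(broken) = 1897 kJ
Bonds formed (products):
  C-Br: 1 × 267 = 267
  C-H: 3 × 425 = 1275
  H-Br: 1 × 377 = 377
  Σ(formed) = 1919 kJ
ΔH = Σ(broken) − Σ(formed) = 1897 − 1919 = −22 kJ
For 2× the reaction as written: 2 × (−22) = −44 kJ

ΔH = −44 kJ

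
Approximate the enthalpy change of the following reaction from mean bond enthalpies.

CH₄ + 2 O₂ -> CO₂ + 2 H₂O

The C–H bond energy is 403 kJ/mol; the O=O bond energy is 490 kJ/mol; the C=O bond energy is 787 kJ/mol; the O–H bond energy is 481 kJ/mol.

Bonds broken (reactants):
  C–H: 4 × 403 = 1612
  O=O: 2 × 490 = 980
  Σ(broken) = 2592 kJ
Bonds formed (products):
  C=O: 2 × 787 = 1574
  O–H: 4 × 481 = 1924
  Σ(formed) = 3498 kJ
ΔH = Σ(broken) − Σ(formed) = 2592 − 3498 = −906 kJ

ΔH ≈ −906 kJ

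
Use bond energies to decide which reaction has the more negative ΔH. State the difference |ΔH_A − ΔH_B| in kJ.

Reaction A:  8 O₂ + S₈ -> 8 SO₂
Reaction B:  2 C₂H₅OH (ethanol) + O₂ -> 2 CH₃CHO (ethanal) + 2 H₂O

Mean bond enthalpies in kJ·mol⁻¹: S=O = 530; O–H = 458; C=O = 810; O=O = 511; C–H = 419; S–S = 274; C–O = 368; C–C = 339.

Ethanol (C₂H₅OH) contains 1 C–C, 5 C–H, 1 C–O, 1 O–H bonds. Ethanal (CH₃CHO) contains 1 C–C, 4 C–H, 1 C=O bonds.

Reaction A, by 1749 kJ

Reaction A:
  Bonds broken (reactants):
    O=O: 8 × 511 = 4088
    S–S: 8 × 274 = 2192
    Σ(broken) = 6280 kJ
  Bonds formed (products):
    S=O: 16 × 530 = 8480
    Σ(formed) = 8480 kJ
  ΔH_A = 6280 − 8480 = −2200 kJ
Reaction B:
  Bonds broken (reactants):
    C–C: 2 × 339 = 678
    C–H: 10 × 419 = 4190
    C–O: 2 × 368 = 736
    O–H: 2 × 458 = 916
    O=O: 1 × 511 = 511
    Σ(broken) = 7031 kJ
  Bonds formed (products):
    C–C: 2 × 339 = 678
    C–H: 8 × 419 = 3352
    C=O: 2 × 810 = 1620
    O–H: 4 × 458 = 1832
    Σ(formed) = 7482 kJ
  ΔH_B = 7031 − 7482 = −451 kJ
ΔH_A − ΔH_B = −1749 kJ, so reaction A has the more negative ΔH; |ΔH_A − ΔH_B| = 1749 kJ.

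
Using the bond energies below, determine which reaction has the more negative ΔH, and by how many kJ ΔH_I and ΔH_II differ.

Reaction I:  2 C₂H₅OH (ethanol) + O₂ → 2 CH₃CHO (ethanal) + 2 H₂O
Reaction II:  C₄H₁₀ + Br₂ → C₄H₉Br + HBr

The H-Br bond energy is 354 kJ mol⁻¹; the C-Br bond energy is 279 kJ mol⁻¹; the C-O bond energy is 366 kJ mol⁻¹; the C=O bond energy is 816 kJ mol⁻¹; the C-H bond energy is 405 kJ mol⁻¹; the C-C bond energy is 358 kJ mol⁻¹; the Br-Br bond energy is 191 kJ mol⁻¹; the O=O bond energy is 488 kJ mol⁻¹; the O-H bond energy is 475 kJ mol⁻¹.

Reaction I, by 515 kJ

Reaction I:
  Bonds broken (reactants):
    C-C: 2 × 358 = 716
    C-H: 10 × 405 = 4050
    C-O: 2 × 366 = 732
    O-H: 2 × 475 = 950
    O=O: 1 × 488 = 488
    Σ(broken) = 6936 kJ
  Bonds formed (products):
    C-C: 2 × 358 = 716
    C-H: 8 × 405 = 3240
    C=O: 2 × 816 = 1632
    O-H: 4 × 475 = 1900
    Σ(formed) = 7488 kJ
  ΔH_I = 6936 − 7488 = −552 kJ
Reaction II:
  Bonds broken (reactants):
    Br-Br: 1 × 191 = 191
    C-C: 3 × 358 = 1074
    C-H: 10 × 405 = 4050
    Σ(broken) = 5315 kJ
  Bonds formed (products):
    C-Br: 1 × 279 = 279
    C-C: 3 × 358 = 1074
    C-H: 9 × 405 = 3645
    H-Br: 1 × 354 = 354
    Σ(formed) = 5352 kJ
  ΔH_II = 5315 − 5352 = −37 kJ
ΔH_I − ΔH_II = −515 kJ, so reaction I has the more negative ΔH; |ΔH_I − ΔH_II| = 515 kJ.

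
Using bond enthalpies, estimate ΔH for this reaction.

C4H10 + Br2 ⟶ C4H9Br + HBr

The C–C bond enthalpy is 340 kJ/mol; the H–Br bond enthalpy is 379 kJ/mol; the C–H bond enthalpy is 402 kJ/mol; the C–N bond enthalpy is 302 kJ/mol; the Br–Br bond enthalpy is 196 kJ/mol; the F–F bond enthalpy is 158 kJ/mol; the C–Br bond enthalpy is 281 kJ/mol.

Bonds broken (reactants):
  Br–Br: 1 × 196 = 196
  C–C: 3 × 340 = 1020
  C–H: 10 × 402 = 4020
  Σ(broken) = 5236 kJ
Bonds formed (products):
  C–Br: 1 × 281 = 281
  C–C: 3 × 340 = 1020
  C–H: 9 × 402 = 3618
  H–Br: 1 × 379 = 379
  Σ(formed) = 5298 kJ
ΔH = Σ(broken) − Σ(formed) = 5236 − 5298 = −62 kJ

ΔH ≈ −62 kJ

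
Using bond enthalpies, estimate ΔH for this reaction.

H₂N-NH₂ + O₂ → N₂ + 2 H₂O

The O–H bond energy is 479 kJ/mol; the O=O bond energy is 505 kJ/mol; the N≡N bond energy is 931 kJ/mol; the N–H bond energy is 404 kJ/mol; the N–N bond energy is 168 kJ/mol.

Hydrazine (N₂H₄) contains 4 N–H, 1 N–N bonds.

ΔH ≈ −558 kJ

Bonds broken (reactants):
  N–H: 4 × 404 = 1616
  N–N: 1 × 168 = 168
  O=O: 1 × 505 = 505
  Σ(broken) = 2289 kJ
Bonds formed (products):
  N≡N: 1 × 931 = 931
  O–H: 4 × 479 = 1916
  Σ(formed) = 2847 kJ
ΔH = Σ(broken) − Σ(formed) = 2289 − 2847 = −558 kJ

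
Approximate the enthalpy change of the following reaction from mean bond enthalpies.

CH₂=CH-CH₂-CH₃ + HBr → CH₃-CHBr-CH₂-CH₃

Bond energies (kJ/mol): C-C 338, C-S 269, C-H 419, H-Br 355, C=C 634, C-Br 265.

Bonds broken (reactants):
  C-C: 2 × 338 = 676
  C-H: 8 × 419 = 3352
  C=C: 1 × 634 = 634
  H-Br: 1 × 355 = 355
  Σ(broken) = 5017 kJ
Bonds formed (products):
  C-Br: 1 × 265 = 265
  C-C: 3 × 338 = 1014
  C-H: 9 × 419 = 3771
  Σ(formed) = 5050 kJ
ΔH = Σ(broken) − Σ(formed) = 5017 − 5050 = −33 kJ

ΔH ≈ −33 kJ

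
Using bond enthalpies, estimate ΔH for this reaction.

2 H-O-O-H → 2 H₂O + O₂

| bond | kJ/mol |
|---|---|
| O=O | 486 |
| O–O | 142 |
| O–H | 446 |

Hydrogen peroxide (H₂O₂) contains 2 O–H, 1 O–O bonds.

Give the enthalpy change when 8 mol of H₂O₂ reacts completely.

ΔH = −808 kJ

Bonds broken (reactants):
  O–H: 4 × 446 = 1784
  O–O: 2 × 142 = 284
  Σ(broken) = 2068 kJ
Bonds formed (products):
  O–H: 4 × 446 = 1784
  O=O: 1 × 486 = 486
  Σ(formed) = 2270 kJ
ΔH = Σ(broken) − Σ(formed) = 2068 − 2270 = −202 kJ
For 4× the reaction as written: 4 × (−202) = −808 kJ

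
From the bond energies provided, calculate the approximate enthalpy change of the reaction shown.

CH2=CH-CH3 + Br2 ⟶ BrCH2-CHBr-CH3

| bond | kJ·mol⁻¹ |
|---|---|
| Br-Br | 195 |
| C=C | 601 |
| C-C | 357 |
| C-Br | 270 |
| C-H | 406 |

ΔH ≈ −101 kJ

Bonds broken (reactants):
  Br-Br: 1 × 195 = 195
  C-C: 1 × 357 = 357
  C-H: 6 × 406 = 2436
  C=C: 1 × 601 = 601
  Σ(broken) = 3589 kJ
Bonds formed (products):
  C-Br: 2 × 270 = 540
  C-C: 2 × 357 = 714
  C-H: 6 × 406 = 2436
  Σ(formed) = 3690 kJ
ΔH = Σ(broken) − Σ(formed) = 3589 − 3690 = −101 kJ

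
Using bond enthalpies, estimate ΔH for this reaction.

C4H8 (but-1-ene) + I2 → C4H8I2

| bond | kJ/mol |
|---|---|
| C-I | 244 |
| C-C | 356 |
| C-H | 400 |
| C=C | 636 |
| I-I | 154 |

ΔH ≈ −54 kJ

Bonds broken (reactants):
  C-C: 2 × 356 = 712
  C-H: 8 × 400 = 3200
  C=C: 1 × 636 = 636
  I-I: 1 × 154 = 154
  Σ(broken) = 4702 kJ
Bonds formed (products):
  C-C: 3 × 356 = 1068
  C-H: 8 × 400 = 3200
  C-I: 2 × 244 = 488
  Σ(formed) = 4756 kJ
ΔH = Σ(broken) − Σ(formed) = 4702 − 4756 = −54 kJ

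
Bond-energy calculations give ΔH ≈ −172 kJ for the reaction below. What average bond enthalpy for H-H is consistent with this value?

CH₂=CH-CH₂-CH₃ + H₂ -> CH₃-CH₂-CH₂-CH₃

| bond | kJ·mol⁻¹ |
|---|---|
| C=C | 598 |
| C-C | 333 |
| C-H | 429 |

D(H-H) ≈ 421 kJ/mol

Let D be the H-H bond energy.
Σ(broken) = 2×333 + 8×429 + 1×598 + 1×D = 4696 + D
Σ(formed) = 3×333 + 10×429 = 5289
ΔH = Σ(broken) − Σ(formed) = (4696 + D) − (5289) = −593 + D
Setting this equal to −172 kJ gives D = 421 kJ/mol.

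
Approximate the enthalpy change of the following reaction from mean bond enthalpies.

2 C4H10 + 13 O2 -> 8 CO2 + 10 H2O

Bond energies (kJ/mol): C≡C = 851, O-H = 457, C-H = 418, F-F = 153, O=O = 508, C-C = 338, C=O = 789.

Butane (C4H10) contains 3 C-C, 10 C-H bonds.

Bonds broken (reactants):
  C-C: 6 × 338 = 2028
  C-H: 20 × 418 = 8360
  O=O: 13 × 508 = 6604
  Σ(broken) = 16992 kJ
Bonds formed (products):
  C=O: 16 × 789 = 12624
  O-H: 20 × 457 = 9140
  Σ(formed) = 21764 kJ
ΔH = Σ(broken) − Σ(formed) = 16992 − 21764 = −4772 kJ

ΔH ≈ −4772 kJ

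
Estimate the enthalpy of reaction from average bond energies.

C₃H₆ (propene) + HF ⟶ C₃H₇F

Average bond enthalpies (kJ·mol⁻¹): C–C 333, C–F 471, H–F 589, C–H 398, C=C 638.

Bonds broken (reactants):
  C–C: 1 × 333 = 333
  C–H: 6 × 398 = 2388
  C=C: 1 × 638 = 638
  H–F: 1 × 589 = 589
  Σ(broken) = 3948 kJ
Bonds formed (products):
  C–C: 2 × 333 = 666
  C–F: 1 × 471 = 471
  C–H: 7 × 398 = 2786
  Σ(formed) = 3923 kJ
ΔH = Σ(broken) − Σ(formed) = 3948 − 3923 = +25 kJ

ΔH ≈ +25 kJ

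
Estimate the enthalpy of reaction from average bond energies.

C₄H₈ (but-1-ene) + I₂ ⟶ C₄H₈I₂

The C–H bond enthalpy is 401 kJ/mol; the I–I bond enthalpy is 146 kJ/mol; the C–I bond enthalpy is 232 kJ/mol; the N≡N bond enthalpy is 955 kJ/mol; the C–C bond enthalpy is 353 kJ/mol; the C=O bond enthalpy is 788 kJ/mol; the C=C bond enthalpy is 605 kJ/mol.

ΔH ≈ −66 kJ

Bonds broken (reactants):
  C–C: 2 × 353 = 706
  C–H: 8 × 401 = 3208
  C=C: 1 × 605 = 605
  I–I: 1 × 146 = 146
  Σ(broken) = 4665 kJ
Bonds formed (products):
  C–C: 3 × 353 = 1059
  C–H: 8 × 401 = 3208
  C–I: 2 × 232 = 464
  Σ(formed) = 4731 kJ
ΔH = Σ(broken) − Σ(formed) = 4665 − 4731 = −66 kJ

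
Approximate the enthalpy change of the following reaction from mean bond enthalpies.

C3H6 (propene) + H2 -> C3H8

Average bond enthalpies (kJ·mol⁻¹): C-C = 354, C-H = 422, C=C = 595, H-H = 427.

Bonds broken (reactants):
  C-C: 1 × 354 = 354
  C-H: 6 × 422 = 2532
  C=C: 1 × 595 = 595
  H-H: 1 × 427 = 427
  Σ(broken) = 3908 kJ
Bonds formed (products):
  C-C: 2 × 354 = 708
  C-H: 8 × 422 = 3376
  Σ(formed) = 4084 kJ
ΔH = Σ(broken) − Σ(formed) = 3908 − 4084 = −176 kJ

ΔH ≈ −176 kJ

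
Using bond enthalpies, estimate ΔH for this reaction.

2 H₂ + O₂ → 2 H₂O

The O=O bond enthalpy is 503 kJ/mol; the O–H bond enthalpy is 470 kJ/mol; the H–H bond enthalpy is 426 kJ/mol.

ΔH ≈ −525 kJ

Bonds broken (reactants):
  H–H: 2 × 426 = 852
  O=O: 1 × 503 = 503
  Σ(broken) = 1355 kJ
Bonds formed (products):
  O–H: 4 × 470 = 1880
  Σ(formed) = 1880 kJ
ΔH = Σ(broken) − Σ(formed) = 1355 − 1880 = −525 kJ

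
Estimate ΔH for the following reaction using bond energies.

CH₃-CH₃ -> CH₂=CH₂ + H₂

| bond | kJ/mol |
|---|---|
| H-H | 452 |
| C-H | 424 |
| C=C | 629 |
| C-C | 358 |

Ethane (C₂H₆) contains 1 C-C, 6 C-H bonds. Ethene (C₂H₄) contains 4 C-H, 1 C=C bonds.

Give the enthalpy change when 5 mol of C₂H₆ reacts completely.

ΔH = +625 kJ

Bonds broken (reactants):
  C-C: 1 × 358 = 358
  C-H: 6 × 424 = 2544
  Σ(broken) = 2902 kJ
Bonds formed (products):
  C-H: 4 × 424 = 1696
  C=C: 1 × 629 = 629
  H-H: 1 × 452 = 452
  Σ(formed) = 2777 kJ
ΔH = Σ(broken) − Σ(formed) = 2902 − 2777 = +125 kJ
For 5× the reaction as written: 5 × (+125) = +625 kJ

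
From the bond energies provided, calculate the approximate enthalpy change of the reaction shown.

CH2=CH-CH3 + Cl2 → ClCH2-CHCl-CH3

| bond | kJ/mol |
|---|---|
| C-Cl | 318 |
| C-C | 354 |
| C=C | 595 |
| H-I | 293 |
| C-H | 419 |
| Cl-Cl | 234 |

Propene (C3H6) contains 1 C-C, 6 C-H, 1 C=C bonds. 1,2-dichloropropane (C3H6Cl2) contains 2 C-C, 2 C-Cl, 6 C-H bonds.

ΔH ≈ −161 kJ

Bonds broken (reactants):
  C-C: 1 × 354 = 354
  C-H: 6 × 419 = 2514
  C=C: 1 × 595 = 595
  Cl-Cl: 1 × 234 = 234
  Σ(broken) = 3697 kJ
Bonds formed (products):
  C-C: 2 × 354 = 708
  C-Cl: 2 × 318 = 636
  C-H: 6 × 419 = 2514
  Σ(formed) = 3858 kJ
ΔH = Σ(broken) − Σ(formed) = 3697 − 3858 = −161 kJ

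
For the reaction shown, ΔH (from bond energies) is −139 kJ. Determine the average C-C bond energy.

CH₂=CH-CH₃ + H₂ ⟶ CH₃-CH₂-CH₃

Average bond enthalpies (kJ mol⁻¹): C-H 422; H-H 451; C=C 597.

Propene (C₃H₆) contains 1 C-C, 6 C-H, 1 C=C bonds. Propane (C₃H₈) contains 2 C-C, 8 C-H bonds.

D(C-C) ≈ 343 kJ/mol

Let D be the C-C bond energy.
Σ(broken) = 1×D + 6×422 + 1×597 + 1×451 = 3580 + D
Σ(formed) = 2×D + 8×422 = 3376 + 2D
ΔH = Σ(broken) − Σ(formed) = (3580 + D) − (3376 + 2D) = +204 − D
Setting this equal to −139 kJ gives D = 343 kJ/mol.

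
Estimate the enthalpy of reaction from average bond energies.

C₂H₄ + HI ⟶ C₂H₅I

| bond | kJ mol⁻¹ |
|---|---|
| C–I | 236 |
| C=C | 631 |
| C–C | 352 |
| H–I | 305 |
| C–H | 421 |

Bonds broken (reactants):
  C–H: 4 × 421 = 1684
  C=C: 1 × 631 = 631
  H–I: 1 × 305 = 305
  Σ(broken) = 2620 kJ
Bonds formed (products):
  C–C: 1 × 352 = 352
  C–H: 5 × 421 = 2105
  C–I: 1 × 236 = 236
  Σ(formed) = 2693 kJ
ΔH = Σ(broken) − Σ(formed) = 2620 − 2693 = −73 kJ

ΔH ≈ −73 kJ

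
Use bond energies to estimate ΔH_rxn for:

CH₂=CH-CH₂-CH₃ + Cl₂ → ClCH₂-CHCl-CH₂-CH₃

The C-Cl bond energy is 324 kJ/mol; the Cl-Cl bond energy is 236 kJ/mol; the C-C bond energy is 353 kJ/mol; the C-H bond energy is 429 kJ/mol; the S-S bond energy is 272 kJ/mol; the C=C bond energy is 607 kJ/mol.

ΔH ≈ −158 kJ

Bonds broken (reactants):
  C-C: 2 × 353 = 706
  C-H: 8 × 429 = 3432
  C=C: 1 × 607 = 607
  Cl-Cl: 1 × 236 = 236
  Σ(broken) = 4981 kJ
Bonds formed (products):
  C-C: 3 × 353 = 1059
  C-Cl: 2 × 324 = 648
  C-H: 8 × 429 = 3432
  Σ(formed) = 5139 kJ
ΔH = Σ(broken) − Σ(formed) = 4981 − 5139 = −158 kJ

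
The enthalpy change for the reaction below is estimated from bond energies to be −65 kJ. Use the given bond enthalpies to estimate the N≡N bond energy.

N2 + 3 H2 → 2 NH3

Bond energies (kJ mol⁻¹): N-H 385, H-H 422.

Let D be the N≡N bond energy.
Σ(broken) = 3×422 + 1×D = 1266 + D
Σ(formed) = 6×385 = 2310
ΔH = Σ(broken) − Σ(formed) = (1266 + D) − (2310) = −1044 + D
Setting this equal to −65 kJ gives D = 979 kJ/mol.

D(N≡N) ≈ 979 kJ/mol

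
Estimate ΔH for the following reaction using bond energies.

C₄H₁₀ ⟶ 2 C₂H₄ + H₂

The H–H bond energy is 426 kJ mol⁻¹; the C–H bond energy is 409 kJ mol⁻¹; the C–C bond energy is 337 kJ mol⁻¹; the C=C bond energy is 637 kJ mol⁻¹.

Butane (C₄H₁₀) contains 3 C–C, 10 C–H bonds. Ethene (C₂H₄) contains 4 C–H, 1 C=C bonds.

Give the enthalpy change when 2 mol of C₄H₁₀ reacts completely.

Bonds broken (reactants):
  C–C: 3 × 337 = 1011
  C–H: 10 × 409 = 4090
  Σ(broken) = 5101 kJ
Bonds formed (products):
  C–H: 8 × 409 = 3272
  C=C: 2 × 637 = 1274
  H–H: 1 × 426 = 426
  Σ(formed) = 4972 kJ
ΔH = Σ(broken) − Σ(formed) = 5101 − 4972 = +129 kJ
For 2× the reaction as written: 2 × (+129) = +258 kJ

ΔH = +258 kJ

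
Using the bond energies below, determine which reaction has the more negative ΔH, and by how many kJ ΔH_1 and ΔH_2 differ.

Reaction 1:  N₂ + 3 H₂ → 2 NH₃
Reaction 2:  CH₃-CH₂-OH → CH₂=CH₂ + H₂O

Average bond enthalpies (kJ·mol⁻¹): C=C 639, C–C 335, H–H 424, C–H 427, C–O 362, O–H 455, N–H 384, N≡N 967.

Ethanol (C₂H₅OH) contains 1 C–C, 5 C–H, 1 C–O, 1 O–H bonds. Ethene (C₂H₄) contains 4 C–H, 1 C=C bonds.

Reaction 1:
  Bonds broken (reactants):
    H–H: 3 × 424 = 1272
    N≡N: 1 × 967 = 967
    Σ(broken) = 2239 kJ
  Bonds formed (products):
    N–H: 6 × 384 = 2304
    Σ(formed) = 2304 kJ
  ΔH_1 = 2239 − 2304 = −65 kJ
Reaction 2:
  Bonds broken (reactants):
    C–C: 1 × 335 = 335
    C–H: 5 × 427 = 2135
    C–O: 1 × 362 = 362
    O–H: 1 × 455 = 455
    Σ(broken) = 3287 kJ
  Bonds formed (products):
    C–H: 4 × 427 = 1708
    C=C: 1 × 639 = 639
    O–H: 2 × 455 = 910
    Σ(formed) = 3257 kJ
  ΔH_2 = 3287 − 3257 = +30 kJ
ΔH_1 − ΔH_2 = −95 kJ, so reaction 1 has the more negative ΔH; |ΔH_1 − ΔH_2| = 95 kJ.

Reaction 1, by 95 kJ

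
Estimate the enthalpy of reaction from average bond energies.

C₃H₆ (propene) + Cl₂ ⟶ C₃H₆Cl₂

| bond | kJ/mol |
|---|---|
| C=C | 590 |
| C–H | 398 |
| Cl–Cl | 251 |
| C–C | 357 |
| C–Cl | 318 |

Bonds broken (reactants):
  C–C: 1 × 357 = 357
  C–H: 6 × 398 = 2388
  C=C: 1 × 590 = 590
  Cl–Cl: 1 × 251 = 251
  Σ(broken) = 3586 kJ
Bonds formed (products):
  C–C: 2 × 357 = 714
  C–Cl: 2 × 318 = 636
  C–H: 6 × 398 = 2388
  Σ(formed) = 3738 kJ
ΔH = Σ(broken) − Σ(formed) = 3586 − 3738 = −152 kJ

ΔH ≈ −152 kJ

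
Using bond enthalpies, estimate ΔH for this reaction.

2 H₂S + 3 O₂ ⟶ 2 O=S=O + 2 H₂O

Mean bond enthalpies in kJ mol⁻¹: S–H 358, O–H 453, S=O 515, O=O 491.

Bonds broken (reactants):
  O=O: 3 × 491 = 1473
  S–H: 4 × 358 = 1432
  Σ(broken) = 2905 kJ
Bonds formed (products):
  O–H: 4 × 453 = 1812
  S=O: 4 × 515 = 2060
  Σ(formed) = 3872 kJ
ΔH = Σ(broken) − Σ(formed) = 2905 − 3872 = −967 kJ

ΔH ≈ −967 kJ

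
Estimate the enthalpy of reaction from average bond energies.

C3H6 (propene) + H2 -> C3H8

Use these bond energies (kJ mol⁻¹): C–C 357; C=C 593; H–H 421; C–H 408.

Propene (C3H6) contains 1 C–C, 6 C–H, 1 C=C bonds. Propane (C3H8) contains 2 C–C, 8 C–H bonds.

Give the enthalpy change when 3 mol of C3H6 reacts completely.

ΔH = −477 kJ

Bonds broken (reactants):
  C–C: 1 × 357 = 357
  C–H: 6 × 408 = 2448
  C=C: 1 × 593 = 593
  H–H: 1 × 421 = 421
  Σ(broken) = 3819 kJ
Bonds formed (products):
  C–C: 2 × 357 = 714
  C–H: 8 × 408 = 3264
  Σ(formed) = 3978 kJ
ΔH = Σ(broken) − Σ(formed) = 3819 − 3978 = −159 kJ
For 3× the reaction as written: 3 × (−159) = −477 kJ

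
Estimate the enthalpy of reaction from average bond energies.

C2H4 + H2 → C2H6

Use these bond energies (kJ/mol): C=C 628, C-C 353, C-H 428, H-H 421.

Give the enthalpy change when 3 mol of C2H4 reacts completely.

Bonds broken (reactants):
  C-H: 4 × 428 = 1712
  C=C: 1 × 628 = 628
  H-H: 1 × 421 = 421
  Σ(broken) = 2761 kJ
Bonds formed (products):
  C-C: 1 × 353 = 353
  C-H: 6 × 428 = 2568
  Σ(formed) = 2921 kJ
ΔH = Σ(broken) − Σ(formed) = 2761 − 2921 = −160 kJ
For 3× the reaction as written: 3 × (−160) = −480 kJ

ΔH = −480 kJ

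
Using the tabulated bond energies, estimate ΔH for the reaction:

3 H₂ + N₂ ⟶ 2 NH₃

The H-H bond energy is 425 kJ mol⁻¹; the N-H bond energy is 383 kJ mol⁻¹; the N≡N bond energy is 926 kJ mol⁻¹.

Bonds broken (reactants):
  H-H: 3 × 425 = 1275
  N≡N: 1 × 926 = 926
  Σ(broken) = 2201 kJ
Bonds formed (products):
  N-H: 6 × 383 = 2298
  Σ(formed) = 2298 kJ
ΔH = Σ(broken) − Σ(formed) = 2201 − 2298 = −97 kJ

ΔH ≈ −97 kJ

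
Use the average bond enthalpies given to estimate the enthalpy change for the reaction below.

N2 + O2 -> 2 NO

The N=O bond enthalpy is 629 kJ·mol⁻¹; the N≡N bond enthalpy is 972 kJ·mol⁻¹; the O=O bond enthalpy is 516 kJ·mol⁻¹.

ΔH ≈ +230 kJ

Bonds broken (reactants):
  N≡N: 1 × 972 = 972
  O=O: 1 × 516 = 516
  Σ(broken) = 1488 kJ
Bonds formed (products):
  N=O: 2 × 629 = 1258
  Σ(formed) = 1258 kJ
ΔH = Σ(broken) − Σ(formed) = 1488 − 1258 = +230 kJ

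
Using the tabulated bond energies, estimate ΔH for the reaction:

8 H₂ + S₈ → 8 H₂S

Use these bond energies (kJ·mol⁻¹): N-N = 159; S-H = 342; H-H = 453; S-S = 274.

Bonds broken (reactants):
  H-H: 8 × 453 = 3624
  S-S: 8 × 274 = 2192
  Σ(broken) = 5816 kJ
Bonds formed (products):
  S-H: 16 × 342 = 5472
  Σ(formed) = 5472 kJ
ΔH = Σ(broken) − Σ(formed) = 5816 − 5472 = +344 kJ

ΔH ≈ +344 kJ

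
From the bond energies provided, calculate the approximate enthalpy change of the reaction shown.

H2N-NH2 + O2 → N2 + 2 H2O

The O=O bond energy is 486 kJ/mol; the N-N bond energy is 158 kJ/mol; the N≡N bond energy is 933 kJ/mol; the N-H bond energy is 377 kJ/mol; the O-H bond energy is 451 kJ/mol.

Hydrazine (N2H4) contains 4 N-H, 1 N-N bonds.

Bonds broken (reactants):
  N-H: 4 × 377 = 1508
  N-N: 1 × 158 = 158
  O=O: 1 × 486 = 486
  Σ(broken) = 2152 kJ
Bonds formed (products):
  N≡N: 1 × 933 = 933
  O-H: 4 × 451 = 1804
  Σ(formed) = 2737 kJ
ΔH = Σ(broken) − Σ(formed) = 2152 − 2737 = −585 kJ

ΔH ≈ −585 kJ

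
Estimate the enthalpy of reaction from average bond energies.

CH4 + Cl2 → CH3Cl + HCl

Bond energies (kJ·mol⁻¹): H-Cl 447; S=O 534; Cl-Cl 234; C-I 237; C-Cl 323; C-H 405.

Bonds broken (reactants):
  C-H: 4 × 405 = 1620
  Cl-Cl: 1 × 234 = 234
  Σ(broken) = 1854 kJ
Bonds formed (products):
  C-Cl: 1 × 323 = 323
  C-H: 3 × 405 = 1215
  H-Cl: 1 × 447 = 447
  Σ(formed) = 1985 kJ
ΔH = Σ(broken) − Σ(formed) = 1854 − 1985 = −131 kJ

ΔH ≈ −131 kJ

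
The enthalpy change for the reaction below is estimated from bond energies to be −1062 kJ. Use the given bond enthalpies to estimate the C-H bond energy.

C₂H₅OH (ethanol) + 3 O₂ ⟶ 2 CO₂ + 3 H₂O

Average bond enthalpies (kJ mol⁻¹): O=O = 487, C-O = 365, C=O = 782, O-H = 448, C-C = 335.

Let D be the C-H bond energy.
Σ(broken) = 1×335 + 5×D + 1×365 + 1×448 + 3×487 = 2609 + 5D
Σ(formed) = 4×782 + 6×448 = 5816
ΔH = Σ(broken) − Σ(formed) = (2609 + 5D) − (5816) = −3207 + 5D
Setting this equal to −1062 kJ gives 5D = 2145, so D = 429 kJ/mol.

D(C-H) ≈ 429 kJ/mol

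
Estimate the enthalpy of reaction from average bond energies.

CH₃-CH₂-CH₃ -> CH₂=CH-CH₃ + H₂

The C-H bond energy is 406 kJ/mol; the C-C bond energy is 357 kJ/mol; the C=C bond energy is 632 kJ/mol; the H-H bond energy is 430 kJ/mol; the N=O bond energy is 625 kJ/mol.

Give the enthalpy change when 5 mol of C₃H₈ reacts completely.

ΔH = +535 kJ

Bonds broken (reactants):
  C-C: 2 × 357 = 714
  C-H: 8 × 406 = 3248
  Σ(broken) = 3962 kJ
Bonds formed (products):
  C-C: 1 × 357 = 357
  C-H: 6 × 406 = 2436
  C=C: 1 × 632 = 632
  H-H: 1 × 430 = 430
  Σ(formed) = 3855 kJ
ΔH = Σ(broken) − Σ(formed) = 3962 − 3855 = +107 kJ
For 5× the reaction as written: 5 × (+107) = +535 kJ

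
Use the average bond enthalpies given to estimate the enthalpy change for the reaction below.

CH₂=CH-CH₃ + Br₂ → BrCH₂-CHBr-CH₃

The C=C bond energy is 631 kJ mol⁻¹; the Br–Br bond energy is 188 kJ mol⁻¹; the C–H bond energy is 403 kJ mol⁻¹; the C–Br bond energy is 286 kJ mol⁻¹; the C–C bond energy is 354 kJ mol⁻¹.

ΔH ≈ −107 kJ

Bonds broken (reactants):
  Br–Br: 1 × 188 = 188
  C–C: 1 × 354 = 354
  C–H: 6 × 403 = 2418
  C=C: 1 × 631 = 631
  Σ(broken) = 3591 kJ
Bonds formed (products):
  C–Br: 2 × 286 = 572
  C–C: 2 × 354 = 708
  C–H: 6 × 403 = 2418
  Σ(formed) = 3698 kJ
ΔH = Σ(broken) − Σ(formed) = 3591 − 3698 = −107 kJ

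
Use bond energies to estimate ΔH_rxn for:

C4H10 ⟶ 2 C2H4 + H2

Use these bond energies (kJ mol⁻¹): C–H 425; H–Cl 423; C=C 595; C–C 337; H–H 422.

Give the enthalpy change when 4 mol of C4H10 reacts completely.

ΔH = +996 kJ

Bonds broken (reactants):
  C–C: 3 × 337 = 1011
  C–H: 10 × 425 = 4250
  Σ(broken) = 5261 kJ
Bonds formed (products):
  C–H: 8 × 425 = 3400
  C=C: 2 × 595 = 1190
  H–H: 1 × 422 = 422
  Σ(formed) = 5012 kJ
ΔH = Σ(broken) − Σ(formed) = 5261 − 5012 = +249 kJ
For 4× the reaction as written: 4 × (+249) = +996 kJ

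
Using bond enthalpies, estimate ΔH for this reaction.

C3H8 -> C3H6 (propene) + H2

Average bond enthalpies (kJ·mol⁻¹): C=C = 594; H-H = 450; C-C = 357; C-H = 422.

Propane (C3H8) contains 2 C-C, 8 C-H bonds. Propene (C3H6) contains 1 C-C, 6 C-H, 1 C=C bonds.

ΔH ≈ +157 kJ

Bonds broken (reactants):
  C-C: 2 × 357 = 714
  C-H: 8 × 422 = 3376
  Σ(broken) = 4090 kJ
Bonds formed (products):
  C-C: 1 × 357 = 357
  C-H: 6 × 422 = 2532
  C=C: 1 × 594 = 594
  H-H: 1 × 450 = 450
  Σ(formed) = 3933 kJ
ΔH = Σ(broken) − Σ(formed) = 4090 − 3933 = +157 kJ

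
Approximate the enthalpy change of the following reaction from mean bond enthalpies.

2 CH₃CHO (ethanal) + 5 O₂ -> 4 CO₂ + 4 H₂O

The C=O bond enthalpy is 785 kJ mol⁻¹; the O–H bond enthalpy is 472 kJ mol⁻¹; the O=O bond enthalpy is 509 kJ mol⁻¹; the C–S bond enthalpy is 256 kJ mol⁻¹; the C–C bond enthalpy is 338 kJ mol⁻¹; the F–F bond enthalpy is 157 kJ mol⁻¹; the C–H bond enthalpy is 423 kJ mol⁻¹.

ΔH ≈ −1881 kJ

Bonds broken (reactants):
  C–C: 2 × 338 = 676
  C–H: 8 × 423 = 3384
  C=O: 2 × 785 = 1570
  O=O: 5 × 509 = 2545
  Σ(broken) = 8175 kJ
Bonds formed (products):
  C=O: 8 × 785 = 6280
  O–H: 8 × 472 = 3776
  Σ(formed) = 10056 kJ
ΔH = Σ(broken) − Σ(formed) = 8175 − 10056 = −1881 kJ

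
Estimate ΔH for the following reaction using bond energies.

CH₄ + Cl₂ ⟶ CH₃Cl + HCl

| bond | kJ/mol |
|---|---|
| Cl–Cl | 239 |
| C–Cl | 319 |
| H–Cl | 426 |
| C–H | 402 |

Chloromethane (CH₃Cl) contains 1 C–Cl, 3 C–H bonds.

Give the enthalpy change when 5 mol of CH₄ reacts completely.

ΔH = −520 kJ

Bonds broken (reactants):
  C–H: 4 × 402 = 1608
  Cl–Cl: 1 × 239 = 239
  Σ(broken) = 1847 kJ
Bonds formed (products):
  C–Cl: 1 × 319 = 319
  C–H: 3 × 402 = 1206
  H–Cl: 1 × 426 = 426
  Σ(formed) = 1951 kJ
ΔH = Σ(broken) − Σ(formed) = 1847 − 1951 = −104 kJ
For 5× the reaction as written: 5 × (−104) = −520 kJ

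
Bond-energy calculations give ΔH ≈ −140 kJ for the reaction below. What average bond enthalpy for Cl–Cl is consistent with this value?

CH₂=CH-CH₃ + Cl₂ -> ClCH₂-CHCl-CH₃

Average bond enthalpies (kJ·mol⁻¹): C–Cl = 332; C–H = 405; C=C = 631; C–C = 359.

D(Cl–Cl) ≈ 252 kJ/mol

Let D be the Cl–Cl bond energy.
Σ(broken) = 1×359 + 6×405 + 1×631 + 1×D = 3420 + D
Σ(formed) = 2×359 + 2×332 + 6×405 = 3812
ΔH = Σ(broken) − Σ(formed) = (3420 + D) − (3812) = −392 + D
Setting this equal to −140 kJ gives D = 252 kJ/mol.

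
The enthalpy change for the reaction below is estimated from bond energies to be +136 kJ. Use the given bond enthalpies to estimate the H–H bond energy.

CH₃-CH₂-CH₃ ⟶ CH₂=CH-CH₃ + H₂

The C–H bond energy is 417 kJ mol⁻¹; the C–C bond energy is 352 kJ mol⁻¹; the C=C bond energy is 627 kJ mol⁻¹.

D(H–H) ≈ 423 kJ/mol

Let D be the H–H bond energy.
Σ(broken) = 2×352 + 8×417 = 4040
Σ(formed) = 1×352 + 6×417 + 1×627 + 1×D = 3481 + D
ΔH = Σ(broken) − Σ(formed) = (4040) − (3481 + D) = +559 − D
Setting this equal to +136 kJ gives D = 423 kJ/mol.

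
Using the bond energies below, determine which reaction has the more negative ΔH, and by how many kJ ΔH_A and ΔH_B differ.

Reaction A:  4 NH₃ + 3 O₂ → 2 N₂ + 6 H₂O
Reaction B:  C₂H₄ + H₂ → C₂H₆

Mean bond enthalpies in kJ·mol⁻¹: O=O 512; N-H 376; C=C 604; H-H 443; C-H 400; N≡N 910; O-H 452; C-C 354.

Reaction A:
  Bonds broken (reactants):
    N-H: 12 × 376 = 4512
    O=O: 3 × 512 = 1536
    Σ(broken) = 6048 kJ
  Bonds formed (products):
    N≡N: 2 × 910 = 1820
    O-H: 12 × 452 = 5424
    Σ(formed) = 7244 kJ
  ΔH_A = 6048 − 7244 = −1196 kJ
Reaction B:
  Bonds broken (reactants):
    C-H: 4 × 400 = 1600
    C=C: 1 × 604 = 604
    H-H: 1 × 443 = 443
    Σ(broken) = 2647 kJ
  Bonds formed (products):
    C-C: 1 × 354 = 354
    C-H: 6 × 400 = 2400
    Σ(formed) = 2754 kJ
  ΔH_B = 2647 − 2754 = −107 kJ
ΔH_A − ΔH_B = −1089 kJ, so reaction A has the more negative ΔH; |ΔH_A − ΔH_B| = 1089 kJ.

Reaction A, by 1089 kJ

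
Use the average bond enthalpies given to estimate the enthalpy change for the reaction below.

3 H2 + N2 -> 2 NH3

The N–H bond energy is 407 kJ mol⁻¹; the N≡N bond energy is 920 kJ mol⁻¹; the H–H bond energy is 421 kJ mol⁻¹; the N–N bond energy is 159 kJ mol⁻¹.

Bonds broken (reactants):
  H–H: 3 × 421 = 1263
  N≡N: 1 × 920 = 920
  Σ(broken) = 2183 kJ
Bonds formed (products):
  N–H: 6 × 407 = 2442
  Σ(formed) = 2442 kJ
ΔH = Σ(broken) − Σ(formed) = 2183 − 2442 = −259 kJ

ΔH ≈ −259 kJ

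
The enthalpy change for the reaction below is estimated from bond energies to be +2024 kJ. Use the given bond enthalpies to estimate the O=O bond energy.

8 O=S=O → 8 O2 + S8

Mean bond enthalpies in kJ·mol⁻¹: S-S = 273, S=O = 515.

D(O=O) ≈ 504 kJ/mol

Let D be the O=O bond energy.
Σ(broken) = 16×515 = 8240
Σ(formed) = 8×D + 8×273 = 2184 + 8D
ΔH = Σ(broken) − Σ(formed) = (8240) − (2184 + 8D) = +6056 − 8D
Setting this equal to +2024 kJ gives 8D = 4032, so D = 504 kJ/mol.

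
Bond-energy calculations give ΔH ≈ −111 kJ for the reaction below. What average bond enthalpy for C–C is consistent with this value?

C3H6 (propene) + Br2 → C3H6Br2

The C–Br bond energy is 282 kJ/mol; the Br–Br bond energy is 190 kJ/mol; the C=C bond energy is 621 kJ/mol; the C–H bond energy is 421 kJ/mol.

D(C–C) ≈ 358 kJ/mol

Let D be the C–C bond energy.
Σ(broken) = 1×190 + 1×D + 6×421 + 1×621 = 3337 + D
Σ(formed) = 2×282 + 2×D + 6×421 = 3090 + 2D
ΔH = Σ(broken) − Σ(formed) = (3337 + D) − (3090 + 2D) = +247 − D
Setting this equal to −111 kJ gives D = 358 kJ/mol.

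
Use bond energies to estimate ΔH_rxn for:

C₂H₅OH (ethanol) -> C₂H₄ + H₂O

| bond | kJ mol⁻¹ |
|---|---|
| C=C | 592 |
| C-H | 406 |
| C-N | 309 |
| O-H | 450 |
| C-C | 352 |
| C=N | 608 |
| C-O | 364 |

ΔH ≈ +80 kJ

Bonds broken (reactants):
  C-C: 1 × 352 = 352
  C-H: 5 × 406 = 2030
  C-O: 1 × 364 = 364
  O-H: 1 × 450 = 450
  Σ(broken) = 3196 kJ
Bonds formed (products):
  C-H: 4 × 406 = 1624
  C=C: 1 × 592 = 592
  O-H: 2 × 450 = 900
  Σ(formed) = 3116 kJ
ΔH = Σ(broken) − Σ(formed) = 3196 − 3116 = +80 kJ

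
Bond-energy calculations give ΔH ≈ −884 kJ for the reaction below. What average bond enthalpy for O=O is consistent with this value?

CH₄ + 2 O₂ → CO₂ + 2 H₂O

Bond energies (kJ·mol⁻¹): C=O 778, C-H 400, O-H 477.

Let D be the O=O bond energy.
Σ(broken) = 4×400 + 2×D = 1600 + 2D
Σ(formed) = 2×778 + 4×477 = 3464
ΔH = Σ(broken) − Σ(formed) = (1600 + 2D) − (3464) = −1864 + 2D
Setting this equal to −884 kJ gives 2D = 980, so D = 490 kJ/mol.

D(O=O) ≈ 490 kJ/mol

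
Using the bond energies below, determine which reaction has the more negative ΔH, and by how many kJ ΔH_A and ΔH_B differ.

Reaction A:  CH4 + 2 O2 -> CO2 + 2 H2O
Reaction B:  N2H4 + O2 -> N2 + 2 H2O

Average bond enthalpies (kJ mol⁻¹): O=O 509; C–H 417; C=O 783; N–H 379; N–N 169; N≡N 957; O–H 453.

Reaction A:
  Bonds broken (reactants):
    C–H: 4 × 417 = 1668
    O=O: 2 × 509 = 1018
    Σ(broken) = 2686 kJ
  Bonds formed (products):
    C=O: 2 × 783 = 1566
    O–H: 4 × 453 = 1812
    Σ(formed) = 3378 kJ
  ΔH_A = 2686 − 3378 = −692 kJ
Reaction B:
  Bonds broken (reactants):
    N–H: 4 × 379 = 1516
    N–N: 1 × 169 = 169
    O=O: 1 × 509 = 509
    Σ(broken) = 2194 kJ
  Bonds formed (products):
    N≡N: 1 × 957 = 957
    O–H: 4 × 453 = 1812
    Σ(formed) = 2769 kJ
  ΔH_B = 2194 − 2769 = −575 kJ
ΔH_A − ΔH_B = −117 kJ, so reaction A has the more negative ΔH; |ΔH_A − ΔH_B| = 117 kJ.

Reaction A, by 117 kJ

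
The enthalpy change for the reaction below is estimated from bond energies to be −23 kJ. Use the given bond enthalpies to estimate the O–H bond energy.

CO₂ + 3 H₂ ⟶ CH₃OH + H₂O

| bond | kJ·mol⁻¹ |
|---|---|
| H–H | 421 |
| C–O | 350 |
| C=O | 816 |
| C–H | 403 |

D(O–H) ≈ 453 kJ/mol

Let D be the O–H bond energy.
Σ(broken) = 2×816 + 3×421 = 2895
Σ(formed) = 3×403 + 1×350 + 3×D = 1559 + 3D
ΔH = Σ(broken) − Σ(formed) = (2895) − (1559 + 3D) = +1336 − 3D
Setting this equal to −23 kJ gives 3D = 1359, so D = 453 kJ/mol.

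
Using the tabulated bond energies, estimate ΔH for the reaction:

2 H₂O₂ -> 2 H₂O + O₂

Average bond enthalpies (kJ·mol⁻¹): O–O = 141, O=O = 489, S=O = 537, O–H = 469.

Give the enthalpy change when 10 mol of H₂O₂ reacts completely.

ΔH = −1035 kJ

Bonds broken (reactants):
  O–H: 4 × 469 = 1876
  O–O: 2 × 141 = 282
  Σ(broken) = 2158 kJ
Bonds formed (products):
  O–H: 4 × 469 = 1876
  O=O: 1 × 489 = 489
  Σ(formed) = 2365 kJ
ΔH = Σ(broken) − Σ(formed) = 2158 − 2365 = −207 kJ
For 5× the reaction as written: 5 × (−207) = −1035 kJ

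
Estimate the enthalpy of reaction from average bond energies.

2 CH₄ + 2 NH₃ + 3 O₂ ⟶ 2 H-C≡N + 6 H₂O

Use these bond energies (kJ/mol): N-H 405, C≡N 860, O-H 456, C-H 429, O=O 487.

ΔH ≈ −727 kJ

Bonds broken (reactants):
  C-H: 8 × 429 = 3432
  N-H: 6 × 405 = 2430
  O=O: 3 × 487 = 1461
  Σ(broken) = 7323 kJ
Bonds formed (products):
  C≡N: 2 × 860 = 1720
  C-H: 2 × 429 = 858
  O-H: 12 × 456 = 5472
  Σ(formed) = 8050 kJ
ΔH = Σ(broken) − Σ(formed) = 7323 − 8050 = −727 kJ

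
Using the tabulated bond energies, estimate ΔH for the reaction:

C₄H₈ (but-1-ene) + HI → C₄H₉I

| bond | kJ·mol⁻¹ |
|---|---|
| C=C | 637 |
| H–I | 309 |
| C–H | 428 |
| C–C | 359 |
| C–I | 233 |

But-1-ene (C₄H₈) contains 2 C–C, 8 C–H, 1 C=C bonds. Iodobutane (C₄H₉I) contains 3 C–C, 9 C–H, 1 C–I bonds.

Bonds broken (reactants):
  C–C: 2 × 359 = 718
  C–H: 8 × 428 = 3424
  C=C: 1 × 637 = 637
  H–I: 1 × 309 = 309
  Σ(broken) = 5088 kJ
Bonds formed (products):
  C–C: 3 × 359 = 1077
  C–H: 9 × 428 = 3852
  C–I: 1 × 233 = 233
  Σ(formed) = 5162 kJ
ΔH = Σ(broken) − Σ(formed) = 5088 − 5162 = −74 kJ

ΔH ≈ −74 kJ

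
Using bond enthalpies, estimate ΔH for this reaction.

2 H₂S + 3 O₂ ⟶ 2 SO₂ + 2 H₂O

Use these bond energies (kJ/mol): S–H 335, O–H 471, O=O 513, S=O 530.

ΔH ≈ −1125 kJ

Bonds broken (reactants):
  O=O: 3 × 513 = 1539
  S–H: 4 × 335 = 1340
  Σ(broken) = 2879 kJ
Bonds formed (products):
  O–H: 4 × 471 = 1884
  S=O: 4 × 530 = 2120
  Σ(formed) = 4004 kJ
ΔH = Σ(broken) − Σ(formed) = 2879 − 4004 = −1125 kJ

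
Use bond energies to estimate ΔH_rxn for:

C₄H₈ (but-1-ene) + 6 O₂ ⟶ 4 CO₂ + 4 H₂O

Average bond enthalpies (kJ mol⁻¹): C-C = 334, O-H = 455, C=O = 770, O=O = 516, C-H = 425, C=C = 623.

ΔH ≈ −2013 kJ

Bonds broken (reactants):
  C-C: 2 × 334 = 668
  C-H: 8 × 425 = 3400
  C=C: 1 × 623 = 623
  O=O: 6 × 516 = 3096
  Σ(broken) = 7787 kJ
Bonds formed (products):
  C=O: 8 × 770 = 6160
  O-H: 8 × 455 = 3640
  Σ(formed) = 9800 kJ
ΔH = Σ(broken) − Σ(formed) = 7787 − 9800 = −2013 kJ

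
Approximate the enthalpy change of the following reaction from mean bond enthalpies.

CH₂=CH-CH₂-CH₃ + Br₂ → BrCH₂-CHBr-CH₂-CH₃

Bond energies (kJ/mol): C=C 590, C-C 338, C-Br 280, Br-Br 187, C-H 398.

ΔH ≈ −121 kJ

Bonds broken (reactants):
  Br-Br: 1 × 187 = 187
  C-C: 2 × 338 = 676
  C-H: 8 × 398 = 3184
  C=C: 1 × 590 = 590
  Σ(broken) = 4637 kJ
Bonds formed (products):
  C-Br: 2 × 280 = 560
  C-C: 3 × 338 = 1014
  C-H: 8 × 398 = 3184
  Σ(formed) = 4758 kJ
ΔH = Σ(broken) − Σ(formed) = 4637 − 4758 = −121 kJ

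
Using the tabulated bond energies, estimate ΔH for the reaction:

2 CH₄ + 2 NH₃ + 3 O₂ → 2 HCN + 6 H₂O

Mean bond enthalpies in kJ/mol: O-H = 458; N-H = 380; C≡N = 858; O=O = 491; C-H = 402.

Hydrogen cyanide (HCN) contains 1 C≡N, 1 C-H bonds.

Bonds broken (reactants):
  C-H: 8 × 402 = 3216
  N-H: 6 × 380 = 2280
  O=O: 3 × 491 = 1473
  Σ(broken) = 6969 kJ
Bonds formed (products):
  C≡N: 2 × 858 = 1716
  C-H: 2 × 402 = 804
  O-H: 12 × 458 = 5496
  Σ(formed) = 8016 kJ
ΔH = Σ(broken) − Σ(formed) = 6969 − 8016 = −1047 kJ

ΔH ≈ −1047 kJ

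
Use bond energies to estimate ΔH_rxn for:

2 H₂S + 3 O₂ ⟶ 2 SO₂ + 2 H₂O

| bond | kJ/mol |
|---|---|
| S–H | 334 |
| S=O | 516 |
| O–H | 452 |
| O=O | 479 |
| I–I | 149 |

Bonds broken (reactants):
  O=O: 3 × 479 = 1437
  S–H: 4 × 334 = 1336
  Σ(broken) = 2773 kJ
Bonds formed (products):
  O–H: 4 × 452 = 1808
  S=O: 4 × 516 = 2064
  Σ(formed) = 3872 kJ
ΔH = Σ(broken) − Σ(formed) = 2773 − 3872 = −1099 kJ

ΔH ≈ −1099 kJ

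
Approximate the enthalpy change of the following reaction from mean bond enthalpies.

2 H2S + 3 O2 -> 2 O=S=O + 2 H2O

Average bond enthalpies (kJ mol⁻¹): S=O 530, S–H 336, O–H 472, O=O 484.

ΔH ≈ −1212 kJ

Bonds broken (reactants):
  O=O: 3 × 484 = 1452
  S–H: 4 × 336 = 1344
  Σ(broken) = 2796 kJ
Bonds formed (products):
  O–H: 4 × 472 = 1888
  S=O: 4 × 530 = 2120
  Σ(formed) = 4008 kJ
ΔH = Σ(broken) − Σ(formed) = 2796 − 4008 = −1212 kJ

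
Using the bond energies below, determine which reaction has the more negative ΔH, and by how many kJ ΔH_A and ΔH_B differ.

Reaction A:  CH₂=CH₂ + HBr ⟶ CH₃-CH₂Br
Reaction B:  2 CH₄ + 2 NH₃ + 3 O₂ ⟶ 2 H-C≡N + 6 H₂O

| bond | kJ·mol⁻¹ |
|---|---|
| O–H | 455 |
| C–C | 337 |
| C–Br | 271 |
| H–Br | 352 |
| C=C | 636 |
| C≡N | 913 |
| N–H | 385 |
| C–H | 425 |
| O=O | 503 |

Reaction A:
  Bonds broken (reactants):
    C–H: 4 × 425 = 1700
    C=C: 1 × 636 = 636
    H–Br: 1 × 352 = 352
    Σ(broken) = 2688 kJ
  Bonds formed (products):
    C–Br: 1 × 271 = 271
    C–C: 1 × 337 = 337
    C–H: 5 × 425 = 2125
    Σ(formed) = 2733 kJ
  ΔH_A = 2688 − 2733 = −45 kJ
Reaction B:
  Bonds broken (reactants):
    C–H: 8 × 425 = 3400
    N–H: 6 × 385 = 2310
    O=O: 3 × 503 = 1509
    Σ(broken) = 7219 kJ
  Bonds formed (products):
    C≡N: 2 × 913 = 1826
    C–H: 2 × 425 = 850
    O–H: 12 × 455 = 5460
    Σ(formed) = 8136 kJ
  ΔH_B = 7219 − 8136 = −917 kJ
ΔH_A − ΔH_B = +872 kJ, so reaction B has the more negative ΔH; |ΔH_A − ΔH_B| = 872 kJ.

Reaction B, by 872 kJ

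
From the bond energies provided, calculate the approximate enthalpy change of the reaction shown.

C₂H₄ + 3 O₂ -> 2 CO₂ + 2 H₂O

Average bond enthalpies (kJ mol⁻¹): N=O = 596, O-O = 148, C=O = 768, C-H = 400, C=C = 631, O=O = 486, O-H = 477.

ΔH ≈ −1291 kJ

Bonds broken (reactants):
  C-H: 4 × 400 = 1600
  C=C: 1 × 631 = 631
  O=O: 3 × 486 = 1458
  Σ(broken) = 3689 kJ
Bonds formed (products):
  C=O: 4 × 768 = 3072
  O-H: 4 × 477 = 1908
  Σ(formed) = 4980 kJ
ΔH = Σ(broken) − Σ(formed) = 3689 − 4980 = −1291 kJ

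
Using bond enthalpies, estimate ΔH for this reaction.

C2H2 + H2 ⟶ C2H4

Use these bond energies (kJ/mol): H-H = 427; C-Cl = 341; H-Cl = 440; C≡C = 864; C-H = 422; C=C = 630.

ΔH ≈ −183 kJ

Bonds broken (reactants):
  C≡C: 1 × 864 = 864
  C-H: 2 × 422 = 844
  H-H: 1 × 427 = 427
  Σ(broken) = 2135 kJ
Bonds formed (products):
  C-H: 4 × 422 = 1688
  C=C: 1 × 630 = 630
  Σ(formed) = 2318 kJ
ΔH = Σ(broken) − Σ(formed) = 2135 − 2318 = −183 kJ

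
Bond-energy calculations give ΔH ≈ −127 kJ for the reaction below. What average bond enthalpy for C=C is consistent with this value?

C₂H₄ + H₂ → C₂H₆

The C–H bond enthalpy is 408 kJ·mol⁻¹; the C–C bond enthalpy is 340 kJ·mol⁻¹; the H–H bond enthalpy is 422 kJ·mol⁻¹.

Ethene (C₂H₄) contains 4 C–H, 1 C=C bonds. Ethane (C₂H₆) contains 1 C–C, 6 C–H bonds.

Let D be the C=C bond energy.
Σ(broken) = 4×408 + 1×D + 1×422 = 2054 + D
Σ(formed) = 1×340 + 6×408 = 2788
ΔH = Σ(broken) − Σ(formed) = (2054 + D) − (2788) = −734 + D
Setting this equal to −127 kJ gives D = 607 kJ/mol.

D(C=C) ≈ 607 kJ/mol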